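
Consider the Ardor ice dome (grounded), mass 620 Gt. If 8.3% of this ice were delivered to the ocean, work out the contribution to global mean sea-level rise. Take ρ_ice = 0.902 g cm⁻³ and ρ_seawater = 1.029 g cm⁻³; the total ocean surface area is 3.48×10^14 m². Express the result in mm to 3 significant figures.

≈ 0.144 mm

Ardor: 0.083 × 620 Gt = 5.146×10^13 kg; dividing by ρ_w = 1.029 g cm⁻³ = 1029 kg m⁻³ gives 5.001×10^10 m³ of water.
Spread over 3.48×10^14 m² of ocean, Δh = 5.001×10^10 / 3.48×10^14 = 1.44×10^-4 m = 0.144 mm.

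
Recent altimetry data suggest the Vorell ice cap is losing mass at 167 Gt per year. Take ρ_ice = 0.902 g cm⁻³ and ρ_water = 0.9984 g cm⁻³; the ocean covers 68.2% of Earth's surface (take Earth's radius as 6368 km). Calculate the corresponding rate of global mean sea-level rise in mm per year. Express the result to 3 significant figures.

≈ 0.481 mm/yr

ρ_w = 0.9984 g cm⁻³ = 998.4 kg m⁻³. Annual water volume added = 167 Gt / ρ_w = 1.670×10^14 kg / 998.4 kg m⁻³ = 1.673×10^11 m³.
Δh per year = 1.673×10^11 / 3.48×10^14 = 4.81×10^-4 m = 0.481 mm.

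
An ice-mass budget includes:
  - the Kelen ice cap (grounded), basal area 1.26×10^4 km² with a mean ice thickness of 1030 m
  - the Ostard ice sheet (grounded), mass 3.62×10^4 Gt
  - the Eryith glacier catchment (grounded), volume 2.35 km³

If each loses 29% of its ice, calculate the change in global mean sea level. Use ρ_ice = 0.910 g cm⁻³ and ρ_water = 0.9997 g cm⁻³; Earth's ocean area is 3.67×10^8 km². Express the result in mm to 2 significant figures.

Kelen: ice volume = 1.26×10^4 km² × 1030 m = 1.298×10^4 km³; 0.29 × 1.298×10^4 × (910/999.7) = 3426 km³ of water.
Ostard: 0.29 × 3.62×10^4 Gt = 1.050×10^16 kg; dividing by ρ_w = 0.9997 g cm⁻³ = 999.7 kg m⁻³ gives 1.050×10^13 m³ of water.
Eryith: 0.29 × 2.35 km³ × (910/999.7) = 0.6204 km³ of water.
Total added water ≈ 1.393×10^13 m³ over 3.67×10^14 m² → Δh = 0.0380 m = 38 mm.

≈ 38 mm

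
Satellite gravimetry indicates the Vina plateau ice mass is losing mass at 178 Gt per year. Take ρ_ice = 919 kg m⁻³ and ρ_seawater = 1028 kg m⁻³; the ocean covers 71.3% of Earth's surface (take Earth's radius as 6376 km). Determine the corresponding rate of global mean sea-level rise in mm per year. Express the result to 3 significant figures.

ρ_w = 1028 kg m⁻³. Annual water volume added = 178 Gt / ρ_w = 1.780×10^14 kg / 1028 kg m⁻³ = 1.732×10^11 m³.
Δh per year = 1.732×10^11 / 3.64×10^14 = 4.75×10^-4 m = 0.475 mm.

≈ 0.475 mm/yr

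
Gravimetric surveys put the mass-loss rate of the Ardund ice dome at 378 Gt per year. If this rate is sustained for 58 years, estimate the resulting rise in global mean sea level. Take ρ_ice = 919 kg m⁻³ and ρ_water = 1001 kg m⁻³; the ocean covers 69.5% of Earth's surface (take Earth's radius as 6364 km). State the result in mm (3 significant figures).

Total mass lost = 378 Gt/yr × 58 yr = 2.192×10^4 Gt = 2.192×10^16 kg.
ρ_w = 1001 kg m⁻³, so water volume = 2.192×10^16 / 1001 = 2.190×10^13 m³.
Δh = 2.190×10^13 / 3.54×10^14 = 0.0619 m = 61.9 mm.

≈ 61.9 mm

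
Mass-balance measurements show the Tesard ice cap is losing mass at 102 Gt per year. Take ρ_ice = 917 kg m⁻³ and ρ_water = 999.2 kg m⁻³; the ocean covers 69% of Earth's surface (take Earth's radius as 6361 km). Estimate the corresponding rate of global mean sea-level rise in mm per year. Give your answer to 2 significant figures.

ρ_w = 999.2 kg m⁻³. Annual water volume added = 102 Gt / ρ_w = 1.020×10^14 kg / 999.2 kg m⁻³ = 1.021×10^11 m³.
Δh per year = 1.021×10^11 / 3.51×10^14 = 2.91×10^-4 m = 0.29 mm.

≈ 0.29 mm/yr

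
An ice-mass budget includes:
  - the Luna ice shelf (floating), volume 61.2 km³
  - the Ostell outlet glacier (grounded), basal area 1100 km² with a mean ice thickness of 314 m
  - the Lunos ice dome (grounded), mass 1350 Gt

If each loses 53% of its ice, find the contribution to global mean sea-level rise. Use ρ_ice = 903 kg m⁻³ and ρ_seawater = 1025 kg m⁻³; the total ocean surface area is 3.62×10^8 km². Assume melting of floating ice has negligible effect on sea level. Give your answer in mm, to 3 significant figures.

≈ 2.37 mm

The Luna ice shelf is floating and already displaces its own weight of water, so its melt adds essentially nothing to sea level.
Ostell: ice volume = 1100 km² × 314 m = 345.4 km³; 0.53 × 345.4 × (903/1025) = 161.3 km³ of water.
Lunos: 0.53 × 1350 Gt = 7.155×10^14 kg; dividing by ρ_w = 1025 kg m⁻³ gives 6.980×10^11 m³ of water.
Total added water ≈ 8.593×10^11 m³ over 3.62×10^14 m² → Δh = 2.37×10^-3 m = 2.37 mm.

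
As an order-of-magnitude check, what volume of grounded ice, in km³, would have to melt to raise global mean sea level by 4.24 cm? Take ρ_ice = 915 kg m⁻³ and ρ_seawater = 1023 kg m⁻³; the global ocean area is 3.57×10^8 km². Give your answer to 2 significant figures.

Required water volume = Δh × A = 0.0424 m × 3.57×10^14 m² = 1.514×10^13 m³ = 1.514×10^4 km³.
Ice volume = water volume × ρ_w/ρ_ice = 1.514×10^4 × 1023/915 = 1.7×10^4 km³.

≈ 1.7×10^4 km³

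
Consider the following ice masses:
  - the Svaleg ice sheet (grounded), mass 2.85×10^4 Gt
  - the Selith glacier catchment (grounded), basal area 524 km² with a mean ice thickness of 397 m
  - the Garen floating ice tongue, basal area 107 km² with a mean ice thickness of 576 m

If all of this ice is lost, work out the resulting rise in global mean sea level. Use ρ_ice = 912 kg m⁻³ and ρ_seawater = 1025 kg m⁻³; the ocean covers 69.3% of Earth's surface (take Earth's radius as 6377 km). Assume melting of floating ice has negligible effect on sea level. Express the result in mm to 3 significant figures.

≈ 79.0 mm

Svaleg: 2.85×10^4 Gt = 2.850×10^16 kg; dividing by ρ_w = 1025 kg m⁻³ gives 2.780×10^13 m³ of water.
Selith: ice volume = 524 km² × 397 m = 208.0 km³; 208.0 × (912/1025) = 185.1 km³ of water.
The Garen floating ice tongue is floating and already displaces its own weight of water, so its melt adds essentially nothing to sea level.
Total added water ≈ 2.799×10^13 m³ over 3.54×10^14 m² → Δh = 0.0790 m = 79.0 mm.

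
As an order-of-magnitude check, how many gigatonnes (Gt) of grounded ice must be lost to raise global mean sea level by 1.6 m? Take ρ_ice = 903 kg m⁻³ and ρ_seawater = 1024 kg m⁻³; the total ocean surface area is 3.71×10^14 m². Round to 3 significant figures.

Required water volume = Δh × A = 1.6 m × 3.71×10^14 m² = 5.936×10^14 m³.
ρ_w = 1024 kg m⁻³, so the mass of water = 5.936×10^14 m³ × 1024 kg m⁻³ = 6.078×10^17 kg = 6.08×10^5 Gt (and the same mass of ice, by conservation).

≈ 6.08×10^5 Gt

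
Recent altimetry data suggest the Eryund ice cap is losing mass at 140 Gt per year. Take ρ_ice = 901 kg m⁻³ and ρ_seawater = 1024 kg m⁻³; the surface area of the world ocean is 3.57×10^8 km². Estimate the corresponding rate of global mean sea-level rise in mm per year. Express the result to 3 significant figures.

≈ 0.383 mm/yr

ρ_w = 1024 kg m⁻³. Annual water volume added = 140 Gt / ρ_w = 1.400×10^14 kg / 1024 kg m⁻³ = 1.367×10^11 m³.
Δh per year = 1.367×10^11 / 3.57×10^14 = 3.83×10^-4 m = 0.383 mm.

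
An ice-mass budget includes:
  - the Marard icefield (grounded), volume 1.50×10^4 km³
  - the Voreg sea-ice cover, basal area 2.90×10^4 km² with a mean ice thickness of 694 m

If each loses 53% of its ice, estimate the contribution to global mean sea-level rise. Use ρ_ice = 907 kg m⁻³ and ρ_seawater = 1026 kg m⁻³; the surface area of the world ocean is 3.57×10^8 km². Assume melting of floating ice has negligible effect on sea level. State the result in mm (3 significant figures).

≈ 19.7 mm

Marard: 0.53 × 1.50×10^4 km³ × (907/1026) = 7028 km³ of water.
The Voreg sea-ice cover is floating and already displaces its own weight of water, so its melt adds essentially nothing to sea level.
Total added water ≈ 7.028×10^12 m³ over 3.57×10^14 m² → Δh = 0.0197 m = 19.7 mm.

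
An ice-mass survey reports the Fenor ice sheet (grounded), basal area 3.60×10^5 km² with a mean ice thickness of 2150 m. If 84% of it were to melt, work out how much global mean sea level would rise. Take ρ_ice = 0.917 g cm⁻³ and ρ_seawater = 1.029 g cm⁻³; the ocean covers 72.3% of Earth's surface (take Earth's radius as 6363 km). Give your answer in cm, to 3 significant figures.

≈ 158 cm

Fenor: ice volume = 3.60×10^5 km² × 2150 m = 7.740×10^5 km³; 0.84 × 7.740×10^5 × (917/1029) = 5.794×10^5 km³ of water.
Spread over 3.68×10^14 m² of ocean, Δh = 5.794×10^14 / 3.68×10^14 = 1.58 m = 158 cm.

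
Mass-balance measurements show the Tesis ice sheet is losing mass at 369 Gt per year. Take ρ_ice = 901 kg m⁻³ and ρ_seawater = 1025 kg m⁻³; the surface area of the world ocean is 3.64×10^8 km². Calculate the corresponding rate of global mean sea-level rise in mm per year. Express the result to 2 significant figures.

ρ_w = 1025 kg m⁻³. Annual water volume added = 369 Gt / ρ_w = 3.690×10^14 kg / 1025 kg m⁻³ = 3.600×10^11 m³.
Δh per year = 3.600×10^11 / 3.64×10^14 = 9.89×10^-4 m = 0.99 mm.

≈ 0.99 mm/yr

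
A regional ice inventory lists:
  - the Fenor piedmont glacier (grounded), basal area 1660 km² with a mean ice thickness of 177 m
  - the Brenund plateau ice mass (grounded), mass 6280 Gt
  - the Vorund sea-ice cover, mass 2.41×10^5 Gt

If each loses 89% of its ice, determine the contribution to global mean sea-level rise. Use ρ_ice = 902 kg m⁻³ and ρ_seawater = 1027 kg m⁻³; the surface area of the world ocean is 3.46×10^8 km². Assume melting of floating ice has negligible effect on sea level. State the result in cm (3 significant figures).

≈ 1.64 cm

Fenor: ice volume = 1660 km² × 177 m = 293.8 km³; 0.89 × 293.8 × (902/1027) = 229.7 km³ of water.
Brenund: 0.89 × 6280 Gt = 5.589×10^15 kg; dividing by ρ_w = 1027 kg m⁻³ gives 5.442×10^12 m³ of water.
The Vorund sea-ice cover is floating and already displaces its own weight of water, so its melt adds essentially nothing to sea level.
Total added water ≈ 5.672×10^12 m³ over 3.46×10^14 m² → Δh = 0.0164 m = 1.64 cm.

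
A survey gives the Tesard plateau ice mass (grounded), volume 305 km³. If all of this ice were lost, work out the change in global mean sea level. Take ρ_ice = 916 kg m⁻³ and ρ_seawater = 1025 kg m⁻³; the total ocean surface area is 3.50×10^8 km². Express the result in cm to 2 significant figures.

≈ 0.078 cm

Tesard: 305 km³ × (916/1025) = 272.6 km³ of water.
Spread over 3.50×10^14 m² of ocean, Δh = 2.726×10^11 / 3.50×10^14 = 7.79×10^-4 m = 0.078 cm.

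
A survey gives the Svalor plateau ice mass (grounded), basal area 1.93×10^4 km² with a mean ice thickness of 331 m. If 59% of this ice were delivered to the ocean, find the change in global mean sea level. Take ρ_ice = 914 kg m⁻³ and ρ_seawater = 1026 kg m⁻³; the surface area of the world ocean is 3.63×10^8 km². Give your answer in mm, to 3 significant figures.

≈ 9.25 mm

Svalor: ice volume = 1.93×10^4 km² × 331 m = 6388 km³; 0.59 × 6388 × (914/1026) = 3358 km³ of water.
Spread over 3.63×10^14 m² of ocean, Δh = 3.358×10^12 / 3.63×10^14 = 9.25×10^-3 m = 9.25 mm.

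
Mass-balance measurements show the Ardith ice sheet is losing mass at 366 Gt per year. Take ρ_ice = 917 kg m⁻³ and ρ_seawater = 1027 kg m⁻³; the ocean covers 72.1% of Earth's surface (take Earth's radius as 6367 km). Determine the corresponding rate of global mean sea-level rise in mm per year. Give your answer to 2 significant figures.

ρ_w = 1027 kg m⁻³. Annual water volume added = 366 Gt / ρ_w = 3.660×10^14 kg / 1027 kg m⁻³ = 3.564×10^11 m³.
Δh per year = 3.564×10^11 / 3.67×10^14 = 9.70×10^-4 m = 0.97 mm.

≈ 0.97 mm/yr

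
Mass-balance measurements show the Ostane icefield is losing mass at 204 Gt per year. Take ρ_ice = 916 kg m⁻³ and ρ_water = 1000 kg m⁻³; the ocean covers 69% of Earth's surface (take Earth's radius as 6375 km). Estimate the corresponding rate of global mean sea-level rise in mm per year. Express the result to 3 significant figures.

≈ 0.579 mm/yr

ρ_w = 1000 kg m⁻³. Annual water volume added = 204 Gt / ρ_w = 2.040×10^14 kg / 1000 kg m⁻³ = 2.040×10^11 m³.
Δh per year = 2.040×10^11 / 3.52×10^14 = 5.79×10^-4 m = 0.579 mm.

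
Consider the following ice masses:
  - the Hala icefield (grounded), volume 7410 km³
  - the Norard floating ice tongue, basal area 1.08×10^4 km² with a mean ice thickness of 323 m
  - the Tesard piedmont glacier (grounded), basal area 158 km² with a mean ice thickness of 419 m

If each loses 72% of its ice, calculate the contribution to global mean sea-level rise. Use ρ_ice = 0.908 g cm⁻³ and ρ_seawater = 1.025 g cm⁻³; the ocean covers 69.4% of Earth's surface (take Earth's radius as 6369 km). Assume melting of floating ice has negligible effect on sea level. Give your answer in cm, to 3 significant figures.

Hala: 0.72 × 7410 km³ × (908/1025) = 4726 km³ of water.
The Norard floating ice tongue is floating and already displaces its own weight of water, so its melt adds essentially nothing to sea level.
Tesard: ice volume = 158 km² × 419 m = 66.20 km³; 0.72 × 66.20 × (908/1025) = 42.22 km³ of water.
Total added water ≈ 4.768×10^12 m³ over 3.54×10^14 m² → Δh = 0.0135 m = 1.35 cm.

≈ 1.35 cm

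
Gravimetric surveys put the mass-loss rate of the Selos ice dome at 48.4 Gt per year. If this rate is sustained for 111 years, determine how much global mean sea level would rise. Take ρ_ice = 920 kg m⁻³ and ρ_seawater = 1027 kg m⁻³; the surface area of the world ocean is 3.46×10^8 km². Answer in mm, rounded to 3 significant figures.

≈ 15.1 mm

Total mass lost = 48.4 Gt/yr × 111 yr = 5372 Gt = 5.372×10^15 kg.
ρ_w = 1027 kg m⁻³, so water volume = 5.372×10^15 / 1027 = 5.231×10^12 m³.
Δh = 5.231×10^12 / 3.46×10^14 = 0.0151 m = 15.1 mm.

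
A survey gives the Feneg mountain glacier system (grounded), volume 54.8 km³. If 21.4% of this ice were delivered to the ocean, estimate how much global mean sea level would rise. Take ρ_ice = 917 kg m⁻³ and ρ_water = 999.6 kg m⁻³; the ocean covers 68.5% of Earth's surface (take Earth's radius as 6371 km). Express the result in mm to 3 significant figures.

≈ 0.0308 mm

Feneg: 0.214 × 54.8 km³ × (917/999.6) = 10.76 km³ of water.
Spread over 3.49×10^14 m² of ocean, Δh = 1.076×10^10 / 3.49×10^14 = 3.08×10^-5 m = 0.0308 mm.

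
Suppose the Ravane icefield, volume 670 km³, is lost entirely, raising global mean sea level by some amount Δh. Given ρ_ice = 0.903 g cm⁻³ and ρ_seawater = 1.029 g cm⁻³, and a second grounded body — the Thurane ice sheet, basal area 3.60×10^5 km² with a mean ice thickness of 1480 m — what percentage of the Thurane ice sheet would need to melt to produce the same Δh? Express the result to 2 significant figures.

Equal sea-level rise means equal mass of meltwater, i.e. equal mass of ice lost.
Ice mass of Ravane: 6.050×10^14 kg; ice mass of Thurane: 4.811×10^17 kg.
Fraction required = 6.050×10^14 / 4.811×10^17 = 1.26×10^-3 → 0.13 %.

≈ 0.13 %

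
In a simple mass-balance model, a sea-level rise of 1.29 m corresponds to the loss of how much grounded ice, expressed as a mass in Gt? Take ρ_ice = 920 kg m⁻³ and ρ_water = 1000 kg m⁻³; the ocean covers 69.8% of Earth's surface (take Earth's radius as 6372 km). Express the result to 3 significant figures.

≈ 4.59×10^5 Gt

Required water volume = Δh × A = 1.29 m × 3.56×10^14 m² = 4.594×10^14 m³.
ρ_w = 1000 kg m⁻³, so the mass of water = 4.594×10^14 m³ × 1000 kg m⁻³ = 4.594×10^17 kg = 4.59×10^5 Gt (and the same mass of ice, by conservation).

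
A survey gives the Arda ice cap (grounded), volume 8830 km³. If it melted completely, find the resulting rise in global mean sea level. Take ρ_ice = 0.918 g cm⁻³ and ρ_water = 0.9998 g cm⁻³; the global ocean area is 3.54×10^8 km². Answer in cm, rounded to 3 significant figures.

Arda: 8830 km³ × (918/999.8) = 8108 km³ of water.
Spread over 3.54×10^14 m² of ocean, Δh = 8.108×10^12 / 3.54×10^14 = 0.0229 m = 2.29 cm.

≈ 2.29 cm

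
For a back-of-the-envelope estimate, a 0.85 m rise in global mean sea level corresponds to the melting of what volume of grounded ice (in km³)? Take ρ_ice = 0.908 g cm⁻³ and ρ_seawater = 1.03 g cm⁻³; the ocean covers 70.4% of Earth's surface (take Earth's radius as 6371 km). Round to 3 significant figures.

Required water volume = Δh × A = 0.85 m × 3.59×10^14 m² = 3.052×10^14 m³ = 3.052×10^5 km³.
Ice volume = water volume × ρ_w/ρ_ice = 3.052×10^5 × 1030/908 = 3.46×10^5 km³.

≈ 3.46×10^5 km³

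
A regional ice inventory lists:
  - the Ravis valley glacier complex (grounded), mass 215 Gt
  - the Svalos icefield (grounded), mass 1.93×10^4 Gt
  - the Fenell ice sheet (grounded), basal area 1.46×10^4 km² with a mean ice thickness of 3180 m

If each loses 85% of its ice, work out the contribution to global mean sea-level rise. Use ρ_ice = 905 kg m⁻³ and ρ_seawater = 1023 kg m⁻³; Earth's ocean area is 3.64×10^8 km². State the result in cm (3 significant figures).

≈ 14.0 cm

Ravis: 0.85 × 215 Gt = 1.828×10^14 kg; dividing by ρ_w = 1023 kg m⁻³ gives 1.786×10^11 m³ of water.
Svalos: 0.85 × 1.93×10^4 Gt = 1.640×10^16 kg; dividing by ρ_w = 1023 kg m⁻³ gives 1.604×10^13 m³ of water.
Fenell: ice volume = 1.46×10^4 km² × 3180 m = 4.643×10^4 km³; 0.85 × 4.643×10^4 × (905/1023) = 3.491×10^4 km³ of water.
Total added water ≈ 5.113×10^13 m³ over 3.64×10^14 m² → Δh = 0.140 m = 14.0 cm.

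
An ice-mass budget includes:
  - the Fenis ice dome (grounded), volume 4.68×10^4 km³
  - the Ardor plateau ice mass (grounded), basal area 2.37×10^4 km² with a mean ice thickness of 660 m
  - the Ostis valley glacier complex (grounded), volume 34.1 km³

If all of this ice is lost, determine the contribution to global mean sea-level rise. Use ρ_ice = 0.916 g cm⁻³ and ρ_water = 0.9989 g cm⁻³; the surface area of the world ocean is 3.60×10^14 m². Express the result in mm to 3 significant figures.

≈ 159 mm

Fenis: 4.68×10^4 km³ × (916/998.9) = 4.292×10^4 km³ of water.
Ardor: ice volume = 2.37×10^4 km² × 660 m = 1.564×10^4 km³; 1.564×10^4 × (916/998.9) = 1.434×10^4 km³ of water.
Ostis: 34.1 km³ × (916/998.9) = 31.27 km³ of water.
Total added water ≈ 5.729×10^13 m³ over 3.60×10^14 m² → Δh = 0.159 m = 159 mm.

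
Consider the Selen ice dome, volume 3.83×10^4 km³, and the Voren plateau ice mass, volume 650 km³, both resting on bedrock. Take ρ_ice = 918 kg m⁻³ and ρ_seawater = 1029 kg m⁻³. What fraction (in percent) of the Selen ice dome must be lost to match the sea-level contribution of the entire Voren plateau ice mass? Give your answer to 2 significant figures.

Equal sea-level rise means equal mass of meltwater, i.e. equal mass of ice lost.
Ice mass of Voren: 5.967×10^14 kg; ice mass of Selen: 3.516×10^16 kg.
Fraction required = 5.967×10^14 / 3.516×10^16 = 0.0170 → 1.7 %.

≈ 1.7 %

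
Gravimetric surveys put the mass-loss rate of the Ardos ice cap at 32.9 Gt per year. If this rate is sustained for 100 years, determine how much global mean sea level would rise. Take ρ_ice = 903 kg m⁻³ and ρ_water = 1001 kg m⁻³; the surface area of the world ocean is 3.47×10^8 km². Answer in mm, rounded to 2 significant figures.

Total mass lost = 32.9 Gt/yr × 100 yr = 3290 Gt = 3.290×10^15 kg.
ρ_w = 1001 kg m⁻³, so water volume = 3.290×10^15 / 1001 = 3.287×10^12 m³.
Δh = 3.287×10^12 / 3.47×10^14 = 9.47×10^-3 m = 9.5 mm.

≈ 9.5 mm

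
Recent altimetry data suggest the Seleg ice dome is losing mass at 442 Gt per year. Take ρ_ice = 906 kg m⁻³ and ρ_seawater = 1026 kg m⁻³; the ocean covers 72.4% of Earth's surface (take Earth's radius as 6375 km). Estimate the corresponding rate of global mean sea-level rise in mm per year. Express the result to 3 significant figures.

ρ_w = 1026 kg m⁻³. Annual water volume added = 442 Gt / ρ_w = 4.420×10^14 kg / 1026 kg m⁻³ = 4.308×10^11 m³.
Δh per year = 4.308×10^11 / 3.70×10^14 = 1.17×10^-3 m = 1.17 mm.

≈ 1.17 mm/yr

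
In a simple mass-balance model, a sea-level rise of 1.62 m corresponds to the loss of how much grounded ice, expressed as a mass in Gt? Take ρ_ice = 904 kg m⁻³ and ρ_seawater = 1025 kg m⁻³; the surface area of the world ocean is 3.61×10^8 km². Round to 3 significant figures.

≈ 5.99×10^5 Gt

Required water volume = Δh × A = 1.62 m × 3.61×10^14 m² = 5.848×10^14 m³.
ρ_w = 1025 kg m⁻³, so the mass of water = 5.848×10^14 m³ × 1025 kg m⁻³ = 5.994×10^17 kg = 5.99×10^5 Gt (and the same mass of ice, by conservation).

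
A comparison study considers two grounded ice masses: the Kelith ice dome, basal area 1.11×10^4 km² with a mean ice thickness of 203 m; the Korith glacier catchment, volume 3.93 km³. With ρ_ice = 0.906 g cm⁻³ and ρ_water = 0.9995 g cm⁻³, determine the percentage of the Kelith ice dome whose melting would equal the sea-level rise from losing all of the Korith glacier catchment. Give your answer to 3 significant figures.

≈ 0.174 %

Equal sea-level rise means equal mass of meltwater, i.e. equal mass of ice lost.
Ice mass of Korith: 3.561×10^12 kg; ice mass of Kelith: 2.041×10^15 kg.
Fraction required = 3.561×10^12 / 2.041×10^15 = 1.74×10^-3 → 0.174 %.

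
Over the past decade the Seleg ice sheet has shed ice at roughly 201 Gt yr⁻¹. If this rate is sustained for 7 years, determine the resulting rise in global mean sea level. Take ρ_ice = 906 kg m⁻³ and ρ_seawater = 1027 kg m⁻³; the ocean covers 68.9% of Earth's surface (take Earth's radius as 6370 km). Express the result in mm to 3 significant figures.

Total mass lost = 201 Gt/yr × 7 yr = 1407 Gt = 1.407×10^15 kg.
ρ_w = 1027 kg m⁻³, so water volume = 1.407×10^15 / 1027 = 1.370×10^12 m³.
Δh = 1.370×10^12 / 3.51×10^14 = 3.90×10^-3 m = 3.90 mm.

≈ 3.90 mm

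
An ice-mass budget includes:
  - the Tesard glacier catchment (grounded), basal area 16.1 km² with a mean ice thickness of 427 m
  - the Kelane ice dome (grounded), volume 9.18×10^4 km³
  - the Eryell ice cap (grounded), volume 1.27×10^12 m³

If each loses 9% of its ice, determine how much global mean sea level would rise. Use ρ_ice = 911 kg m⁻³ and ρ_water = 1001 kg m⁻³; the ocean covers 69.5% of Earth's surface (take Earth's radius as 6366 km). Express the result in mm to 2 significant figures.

Tesard: ice volume = 16.1 km² × 427 m = 6.875 km³; 0.09 × 6.875 × (911/1001) = 0.5631 km³ of water.
Kelane: 0.09 × 9.18×10^4 km³ × (911/1001) = 7519 km³ of water.
Eryell: 0.09 × 1.27×10^12 m³ × (911/1001) = 1.040×10^11 m³ of water.
Total added water ≈ 7.624×10^12 m³ over 3.54×10^14 m² → Δh = 0.0215 m = 22 mm.

≈ 22 mm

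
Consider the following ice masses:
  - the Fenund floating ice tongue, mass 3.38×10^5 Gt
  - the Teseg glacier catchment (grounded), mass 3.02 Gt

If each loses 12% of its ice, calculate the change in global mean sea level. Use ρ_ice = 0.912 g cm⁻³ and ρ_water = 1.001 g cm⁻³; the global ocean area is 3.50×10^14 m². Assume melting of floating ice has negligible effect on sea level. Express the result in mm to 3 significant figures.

≈ 1.03×10^-3 mm

The Fenund floating ice tongue is floating and already displaces its own weight of water, so its melt adds essentially nothing to sea level.
Teseg: 0.12 × 3.02 Gt = 3.624×10^11 kg; dividing by ρ_w = 1.001 g cm⁻³ = 1001 kg m⁻³ gives 3.620×10^8 m³ of water.
Total added water ≈ 3.620×10^8 m³ over 3.50×10^14 m² → Δh = 1.03×10^-6 m = 1.03×10^-3 mm.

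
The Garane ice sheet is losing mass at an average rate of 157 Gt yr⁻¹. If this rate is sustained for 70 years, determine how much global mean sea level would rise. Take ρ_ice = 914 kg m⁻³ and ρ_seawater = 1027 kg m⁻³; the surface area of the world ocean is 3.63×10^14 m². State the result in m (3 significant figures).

Total mass lost = 157 Gt/yr × 70 yr = 1.099×10^4 Gt = 1.099×10^16 kg.
ρ_w = 1027 kg m⁻³, so water volume = 1.099×10^16 / 1027 = 1.070×10^13 m³.
Δh = 1.070×10^13 / 3.63×10^14 = 0.0295 m.

≈ 0.0295 m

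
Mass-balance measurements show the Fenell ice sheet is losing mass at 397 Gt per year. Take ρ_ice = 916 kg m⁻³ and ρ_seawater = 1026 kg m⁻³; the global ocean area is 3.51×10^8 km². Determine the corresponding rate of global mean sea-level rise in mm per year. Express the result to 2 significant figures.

≈ 1.1 mm/yr

ρ_w = 1026 kg m⁻³. Annual water volume added = 397 Gt / ρ_w = 3.970×10^14 kg / 1026 kg m⁻³ = 3.869×10^11 m³.
Δh per year = 3.869×10^11 / 3.51×10^14 = 1.10×10^-3 m = 1.1 mm.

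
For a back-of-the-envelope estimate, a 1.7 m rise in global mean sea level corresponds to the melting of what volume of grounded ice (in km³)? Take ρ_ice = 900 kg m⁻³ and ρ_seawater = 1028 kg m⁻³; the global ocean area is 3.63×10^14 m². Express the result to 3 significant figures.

≈ 7.05×10^5 km³

Required water volume = Δh × A = 1.7 m × 3.63×10^14 m² = 6.171×10^14 m³ = 6.171×10^5 km³.
Ice volume = water volume × ρ_w/ρ_ice = 6.171×10^5 × 1028/900 = 7.05×10^5 km³.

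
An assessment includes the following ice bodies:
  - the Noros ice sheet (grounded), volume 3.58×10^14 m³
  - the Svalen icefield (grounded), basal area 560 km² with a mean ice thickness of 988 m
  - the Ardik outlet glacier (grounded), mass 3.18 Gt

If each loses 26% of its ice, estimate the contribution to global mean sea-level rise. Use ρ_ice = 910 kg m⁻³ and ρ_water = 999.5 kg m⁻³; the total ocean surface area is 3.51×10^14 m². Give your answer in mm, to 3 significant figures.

≈ 242 mm

Noros: 0.26 × 3.58×10^14 m³ × (910/999.5) = 8.475×10^13 m³ of water.
Svalen: ice volume = 560 km² × 988 m = 553.3 km³; 0.26 × 553.3 × (910/999.5) = 131.0 km³ of water.
Ardik: 0.26 × 3.18 Gt = 8.268×10^11 kg; dividing by ρ_w = 999.5 kg m⁻³ gives 8.272×10^8 m³ of water.
Total added water ≈ 8.488×10^13 m³ over 3.51×10^14 m² → Δh = 0.242 m = 242 mm.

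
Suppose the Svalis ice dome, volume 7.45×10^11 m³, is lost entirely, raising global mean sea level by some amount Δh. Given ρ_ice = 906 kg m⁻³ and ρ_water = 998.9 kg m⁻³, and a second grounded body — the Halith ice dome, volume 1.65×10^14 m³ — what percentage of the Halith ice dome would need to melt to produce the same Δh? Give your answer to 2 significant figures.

Equal sea-level rise means equal mass of meltwater, i.e. equal mass of ice lost.
Ice mass of Svalis: 6.750×10^14 kg; ice mass of Halith: 1.495×10^17 kg.
Fraction required = 6.750×10^14 / 1.495×10^17 = 4.52×10^-3 → 0.45 %.

≈ 0.45 %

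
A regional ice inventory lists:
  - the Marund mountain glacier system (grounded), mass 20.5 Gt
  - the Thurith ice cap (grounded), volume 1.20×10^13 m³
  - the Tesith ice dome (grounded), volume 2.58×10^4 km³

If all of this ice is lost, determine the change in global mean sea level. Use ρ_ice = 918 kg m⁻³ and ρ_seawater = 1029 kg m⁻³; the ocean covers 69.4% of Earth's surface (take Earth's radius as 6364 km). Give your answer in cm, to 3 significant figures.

Marund: 20.5 Gt = 2.050×10^13 kg; dividing by ρ_w = 1029 kg m⁻³ gives 1.992×10^10 m³ of water.
Thurith: 1.20×10^13 m³ × (918/1029) = 1.071×10^13 m³ of water.
Tesith: 2.58×10^4 km³ × (918/1029) = 2.302×10^4 km³ of water.
Total added water ≈ 3.374×10^13 m³ over 3.53×10^14 m² → Δh = 0.0955 m = 9.55 cm.

≈ 9.55 cm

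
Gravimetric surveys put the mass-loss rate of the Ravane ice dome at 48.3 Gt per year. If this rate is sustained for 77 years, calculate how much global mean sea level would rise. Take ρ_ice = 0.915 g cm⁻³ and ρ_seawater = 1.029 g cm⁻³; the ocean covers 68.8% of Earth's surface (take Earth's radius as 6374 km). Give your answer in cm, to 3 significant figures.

≈ 1.03 cm

Total mass lost = 48.3 Gt/yr × 77 yr = 3719 Gt = 3.719×10^15 kg.
ρ_w = 1.029 g cm⁻³ = 1029 kg m⁻³, so water volume = 3.719×10^15 / 1029 = 3.614×10^12 m³.
Δh = 3.614×10^12 / 3.51×10^14 = 0.0103 m = 1.03 cm.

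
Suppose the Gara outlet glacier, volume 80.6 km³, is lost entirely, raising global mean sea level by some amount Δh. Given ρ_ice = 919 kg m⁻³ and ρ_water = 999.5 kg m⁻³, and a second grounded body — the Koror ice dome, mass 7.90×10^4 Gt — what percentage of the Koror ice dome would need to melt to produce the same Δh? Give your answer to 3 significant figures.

Equal sea-level rise means equal mass of meltwater, i.e. equal mass of ice lost.
Ice mass of Gara: 7.407×10^13 kg; ice mass of Koror: 7.900×10^16 kg.
Fraction required = 7.407×10^13 / 7.900×10^16 = 9.38×10^-4 → 0.0938 %.

≈ 0.0938 %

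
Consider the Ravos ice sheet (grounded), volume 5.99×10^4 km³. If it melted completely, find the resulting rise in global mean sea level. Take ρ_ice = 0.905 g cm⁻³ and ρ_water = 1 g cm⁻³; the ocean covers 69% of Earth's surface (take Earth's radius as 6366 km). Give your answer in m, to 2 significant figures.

Ravos: 5.99×10^4 km³ × (905/1000) = 5.421×10^4 km³ of water.
Spread over 3.51×10^14 m² of ocean, Δh = 5.421×10^13 / 3.51×10^14 = 0.154 m.

≈ 0.15 m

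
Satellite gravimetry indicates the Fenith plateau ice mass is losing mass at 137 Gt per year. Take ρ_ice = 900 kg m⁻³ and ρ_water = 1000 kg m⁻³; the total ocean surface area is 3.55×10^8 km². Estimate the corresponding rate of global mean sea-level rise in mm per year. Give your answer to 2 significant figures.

ρ_w = 1000 kg m⁻³. Annual water volume added = 137 Gt / ρ_w = 1.370×10^14 kg / 1000 kg m⁻³ = 1.370×10^11 m³.
Δh per year = 1.370×10^11 / 3.55×10^14 = 3.86×10^-4 m = 0.39 mm.

≈ 0.39 mm/yr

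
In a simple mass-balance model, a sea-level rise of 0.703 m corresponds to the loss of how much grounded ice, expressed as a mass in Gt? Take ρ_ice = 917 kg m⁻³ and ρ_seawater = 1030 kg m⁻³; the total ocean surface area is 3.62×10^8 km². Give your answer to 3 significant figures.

≈ 2.62×10^5 Gt

Required water volume = Δh × A = 0.703 m × 3.62×10^14 m² = 2.545×10^14 m³.
ρ_w = 1030 kg m⁻³, so the mass of water = 2.545×10^14 m³ × 1030 kg m⁻³ = 2.621×10^17 kg = 2.62×10^5 Gt (and the same mass of ice, by conservation).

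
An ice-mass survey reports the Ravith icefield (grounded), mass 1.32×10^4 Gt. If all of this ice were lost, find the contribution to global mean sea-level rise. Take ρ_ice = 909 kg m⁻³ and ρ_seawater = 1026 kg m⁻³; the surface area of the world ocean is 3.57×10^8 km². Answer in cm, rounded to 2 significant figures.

Ravith: 1.32×10^4 Gt = 1.320×10^16 kg; dividing by ρ_w = 1026 kg m⁻³ gives 1.287×10^13 m³ of water.
Spread over 3.57×10^14 m² of ocean, Δh = 1.287×10^13 / 3.57×10^14 = 0.0360 m = 3.6 cm.

≈ 3.6 cm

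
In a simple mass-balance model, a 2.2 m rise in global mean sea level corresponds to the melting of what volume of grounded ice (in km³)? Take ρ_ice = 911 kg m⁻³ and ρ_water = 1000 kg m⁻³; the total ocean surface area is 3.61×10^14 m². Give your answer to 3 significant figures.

Required water volume = Δh × A = 2.2 m × 3.61×10^14 m² = 7.942×10^14 m³ = 7.942×10^5 km³.
Ice volume = water volume × ρ_w/ρ_ice = 7.942×10^5 × 1000/911 = 8.72×10^5 km³.

≈ 8.72×10^5 km³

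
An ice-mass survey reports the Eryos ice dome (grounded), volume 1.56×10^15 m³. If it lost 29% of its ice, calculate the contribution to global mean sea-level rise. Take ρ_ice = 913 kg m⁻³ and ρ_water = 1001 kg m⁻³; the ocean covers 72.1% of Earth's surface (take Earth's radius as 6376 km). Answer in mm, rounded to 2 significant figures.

Eryos: 0.29 × 1.56×10^15 m³ × (913/1001) = 4.126×10^14 m³ of water.
Spread over 3.68×10^14 m² of ocean, Δh = 4.126×10^14 / 3.68×10^14 = 1.12 m = 1100 mm.

≈ 1100 mm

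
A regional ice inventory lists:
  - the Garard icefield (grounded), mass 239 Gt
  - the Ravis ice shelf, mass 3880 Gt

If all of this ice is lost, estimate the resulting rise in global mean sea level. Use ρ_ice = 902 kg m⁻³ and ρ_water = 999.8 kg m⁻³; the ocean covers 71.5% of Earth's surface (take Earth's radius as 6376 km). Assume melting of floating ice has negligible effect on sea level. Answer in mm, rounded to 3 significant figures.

Garard: 239 Gt = 2.390×10^14 kg; dividing by ρ_w = 999.8 kg m⁻³ gives 2.390×10^11 m³ of water.
The Ravis ice shelf is floating and already displaces its own weight of water, so its melt adds essentially nothing to sea level.
Total added water ≈ 2.390×10^11 m³ over 3.65×10^14 m² → Δh = 6.54×10^-4 m = 0.654 mm.

≈ 0.654 mm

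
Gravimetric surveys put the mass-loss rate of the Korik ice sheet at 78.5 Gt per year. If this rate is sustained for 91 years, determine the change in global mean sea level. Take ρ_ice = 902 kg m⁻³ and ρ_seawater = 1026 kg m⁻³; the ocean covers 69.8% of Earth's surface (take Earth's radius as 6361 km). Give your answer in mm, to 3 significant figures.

Total mass lost = 78.5 Gt/yr × 91 yr = 7144 Gt = 7.144×10^15 kg.
ρ_w = 1026 kg m⁻³, so water volume = 7.144×10^15 / 1026 = 6.962×10^12 m³.
Δh = 6.962×10^12 / 3.55×10^14 = 0.0196 m = 19.6 mm.

≈ 19.6 mm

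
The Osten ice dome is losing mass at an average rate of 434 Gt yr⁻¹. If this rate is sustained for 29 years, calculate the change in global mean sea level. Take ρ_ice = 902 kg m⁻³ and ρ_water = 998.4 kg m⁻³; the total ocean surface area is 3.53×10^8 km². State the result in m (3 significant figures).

Total mass lost = 434 Gt/yr × 29 yr = 1.259×10^4 Gt = 1.259×10^16 kg.
ρ_w = 998.4 kg m⁻³, so water volume = 1.259×10^16 / 998.4 = 1.261×10^13 m³.
Δh = 1.261×10^13 / 3.53×10^14 = 0.0357 m.

≈ 0.0357 m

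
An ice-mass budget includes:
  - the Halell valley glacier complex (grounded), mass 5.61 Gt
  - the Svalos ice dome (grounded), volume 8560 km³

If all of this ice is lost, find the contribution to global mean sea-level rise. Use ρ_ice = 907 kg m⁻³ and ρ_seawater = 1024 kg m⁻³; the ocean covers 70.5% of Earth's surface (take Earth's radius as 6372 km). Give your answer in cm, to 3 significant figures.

Halell: 5.61 Gt = 5.610×10^12 kg; dividing by ρ_w = 1024 kg m⁻³ gives 5.479×10^9 m³ of water.
Svalos: 8560 km³ × (907/1024) = 7582 km³ of water.
Total added water ≈ 7.587×10^12 m³ over 3.60×10^14 m² → Δh = 0.0211 m = 2.11 cm.

≈ 2.11 cm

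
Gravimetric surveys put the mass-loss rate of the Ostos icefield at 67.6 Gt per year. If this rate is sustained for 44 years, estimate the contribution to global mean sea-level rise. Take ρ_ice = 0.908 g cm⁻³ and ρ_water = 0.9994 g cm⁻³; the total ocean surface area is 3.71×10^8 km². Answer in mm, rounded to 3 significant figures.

Total mass lost = 67.6 Gt/yr × 44 yr = 2974 Gt = 2.974×10^15 kg.
ρ_w = 0.9994 g cm⁻³ = 999.4 kg m⁻³, so water volume = 2.974×10^15 / 999.4 = 2.976×10^12 m³.
Δh = 2.976×10^12 / 3.71×10^14 = 8.02×10^-3 m = 8.02 mm.

≈ 8.02 mm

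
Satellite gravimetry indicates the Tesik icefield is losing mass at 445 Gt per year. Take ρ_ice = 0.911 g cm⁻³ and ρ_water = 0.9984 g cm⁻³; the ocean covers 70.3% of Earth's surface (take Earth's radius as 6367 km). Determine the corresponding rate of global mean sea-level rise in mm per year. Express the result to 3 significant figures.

ρ_w = 0.9984 g cm⁻³ = 998.4 kg m⁻³. Annual water volume added = 445 Gt / ρ_w = 4.450×10^14 kg / 998.4 kg m⁻³ = 4.457×10^11 m³.
Δh per year = 4.457×10^11 / 3.58×10^14 = 1.24×10^-3 m = 1.24 mm.

≈ 1.24 mm/yr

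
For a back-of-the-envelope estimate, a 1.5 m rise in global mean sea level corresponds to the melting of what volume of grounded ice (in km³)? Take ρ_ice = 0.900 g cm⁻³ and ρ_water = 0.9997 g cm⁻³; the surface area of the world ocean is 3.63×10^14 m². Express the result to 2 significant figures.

Required water volume = Δh × A = 1.5 m × 3.63×10^14 m² = 5.445×10^14 m³ = 5.445×10^5 km³.
Ice volume = water volume × ρ_w/ρ_ice = 5.445×10^5 × 999.7/900 = 6.0×10^5 km³.

≈ 6.0×10^5 km³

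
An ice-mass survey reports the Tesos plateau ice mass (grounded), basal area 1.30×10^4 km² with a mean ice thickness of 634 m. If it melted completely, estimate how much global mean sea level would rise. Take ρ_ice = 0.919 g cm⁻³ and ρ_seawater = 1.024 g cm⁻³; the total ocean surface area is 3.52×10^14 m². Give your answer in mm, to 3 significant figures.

≈ 21.0 mm

Tesos: ice volume = 1.30×10^4 km² × 634 m = 8242 km³; 8242 × (919/1024) = 7397 km³ of water.
Spread over 3.52×10^14 m² of ocean, Δh = 7.397×10^12 / 3.52×10^14 = 0.0210 m = 21.0 mm.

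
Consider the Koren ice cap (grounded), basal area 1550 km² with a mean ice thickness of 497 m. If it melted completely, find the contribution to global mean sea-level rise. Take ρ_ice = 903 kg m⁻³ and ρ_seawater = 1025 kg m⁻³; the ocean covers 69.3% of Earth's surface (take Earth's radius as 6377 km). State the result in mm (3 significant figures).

Koren: ice volume = 1550 km² × 497 m = 770.4 km³; 770.4 × (903/1025) = 678.7 km³ of water.
Spread over 3.54×10^14 m² of ocean, Δh = 6.787×10^11 / 3.54×10^14 = 1.92×10^-3 m = 1.92 mm.

≈ 1.92 mm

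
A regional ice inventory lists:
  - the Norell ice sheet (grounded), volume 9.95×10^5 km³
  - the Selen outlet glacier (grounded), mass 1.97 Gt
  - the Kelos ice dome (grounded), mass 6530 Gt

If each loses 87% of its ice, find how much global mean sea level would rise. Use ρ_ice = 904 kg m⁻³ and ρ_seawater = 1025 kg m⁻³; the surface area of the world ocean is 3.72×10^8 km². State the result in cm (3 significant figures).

Norell: 0.87 × 9.95×10^5 km³ × (904/1025) = 7.635×10^5 km³ of water.
Selen: 0.87 × 1.97 Gt = 1.714×10^12 kg; dividing by ρ_w = 1025 kg m⁻³ gives 1.672×10^9 m³ of water.
Kelos: 0.87 × 6530 Gt = 5.681×10^15 kg; dividing by ρ_w = 1025 kg m⁻³ gives 5.543×10^12 m³ of water.
Total added water ≈ 7.690×10^14 m³ over 3.72×10^14 m² → Δh = 2.07 m = 207 cm.

≈ 207 cm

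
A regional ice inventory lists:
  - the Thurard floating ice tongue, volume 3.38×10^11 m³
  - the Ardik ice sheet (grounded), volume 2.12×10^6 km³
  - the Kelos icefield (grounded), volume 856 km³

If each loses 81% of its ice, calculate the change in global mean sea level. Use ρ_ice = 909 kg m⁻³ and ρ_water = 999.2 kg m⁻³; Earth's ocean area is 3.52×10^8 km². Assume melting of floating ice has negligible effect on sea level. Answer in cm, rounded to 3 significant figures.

≈ 444 cm

The Thurard floating ice tongue is floating and already displaces its own weight of water, so its melt adds essentially nothing to sea level.
Ardik: 0.81 × 2.12×10^6 km³ × (909/999.2) = 1.562×10^6 km³ of water.
Kelos: 0.81 × 856 km³ × (909/999.2) = 630.8 km³ of water.
Total added water ≈ 1.563×10^15 m³ over 3.52×10^14 m² → Δh = 4.44 m = 444 cm.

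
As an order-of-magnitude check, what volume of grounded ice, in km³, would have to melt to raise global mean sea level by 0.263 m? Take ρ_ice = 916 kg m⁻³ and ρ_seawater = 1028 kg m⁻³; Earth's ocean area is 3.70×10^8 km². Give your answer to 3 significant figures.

Required water volume = Δh × A = 0.263 m × 3.70×10^14 m² = 9.731×10^13 m³ = 9.731×10^4 km³.
Ice volume = water volume × ρ_w/ρ_ice = 9.731×10^4 × 1028/916 = 1.09×10^5 km³.

≈ 1.09×10^5 km³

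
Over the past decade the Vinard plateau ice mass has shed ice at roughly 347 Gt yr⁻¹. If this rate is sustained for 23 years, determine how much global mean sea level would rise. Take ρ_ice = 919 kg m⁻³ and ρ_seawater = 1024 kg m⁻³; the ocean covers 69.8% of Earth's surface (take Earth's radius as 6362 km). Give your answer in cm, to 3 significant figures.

≈ 2.20 cm

Total mass lost = 347 Gt/yr × 23 yr = 7981 Gt = 7.981×10^15 kg.
ρ_w = 1024 kg m⁻³, so water volume = 7.981×10^15 / 1024 = 7.794×10^12 m³.
Δh = 7.794×10^12 / 3.55×10^14 = 0.0220 m = 2.20 cm.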